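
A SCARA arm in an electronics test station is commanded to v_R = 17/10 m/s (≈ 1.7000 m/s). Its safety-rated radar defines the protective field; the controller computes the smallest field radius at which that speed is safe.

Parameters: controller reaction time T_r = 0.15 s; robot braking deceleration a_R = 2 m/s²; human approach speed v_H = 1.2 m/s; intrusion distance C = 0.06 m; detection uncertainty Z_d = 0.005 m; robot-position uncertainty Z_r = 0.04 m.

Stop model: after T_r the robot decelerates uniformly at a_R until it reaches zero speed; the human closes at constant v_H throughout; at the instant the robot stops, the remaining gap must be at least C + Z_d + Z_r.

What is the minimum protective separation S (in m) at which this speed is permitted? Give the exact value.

S_min = 913/400 m = 2.2825 m

T_s = v_R/a_R = (17/10)/2 = 0.8500 s
robot in T_r: 1.7000·0.1500 = 0.2550 m
robot covers 1.7000·0.8500 − ½·2.0000·0.8500² = 0.7225 m while stopping
human over T_r+T_s: 1.2000·(0.1500+0.8500) = 1.2000 m
residual clearance needed = 0.0600+0.0050+0.0400 = 0.1050 m
S_min ≈ 0.2550+0.7225+1.2000+0.1050  ⇒  S_min = 913/400 m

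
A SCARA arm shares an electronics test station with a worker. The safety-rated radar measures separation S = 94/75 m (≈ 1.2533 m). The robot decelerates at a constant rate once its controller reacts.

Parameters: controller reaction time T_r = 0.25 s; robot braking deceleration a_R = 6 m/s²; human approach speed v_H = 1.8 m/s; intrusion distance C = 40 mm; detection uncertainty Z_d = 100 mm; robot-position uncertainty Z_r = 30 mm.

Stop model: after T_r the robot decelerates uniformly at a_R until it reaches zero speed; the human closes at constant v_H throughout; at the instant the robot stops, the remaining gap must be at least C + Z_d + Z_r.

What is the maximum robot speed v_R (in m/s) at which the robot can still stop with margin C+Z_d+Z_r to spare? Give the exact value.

quadratic (1/12)·v² + (11/20)·v + (-19/30) = 0
  disc = (11/20)² − 4·(1/12)·(-19/30) = 1849/3600 ; √disc = 43/60
  v_R = (−(11/20) + 43/60) / (2·(1/12)) = 1 m/s
check:
braking lasts T_s = 1/6 = 0.1667 s
robot covers v_R·T_r = 1.0000·0.2500 = 0.2500 m before braking
robot covers 1.0000·0.1667 − ½·6.0000·0.1667² = 0.0833 m while stopping
person approaches 1.8000·(0.2500+0.1667) = 0.7500 m
margins: 0.0400+0.1000+0.0300 = 0.1700 m
sum ≈ 0.2500+0.0833+0.7500+0.1700 ≈ 1.2533 m = S ✓

v_R_max = 1 m/s = 1.0000 m/s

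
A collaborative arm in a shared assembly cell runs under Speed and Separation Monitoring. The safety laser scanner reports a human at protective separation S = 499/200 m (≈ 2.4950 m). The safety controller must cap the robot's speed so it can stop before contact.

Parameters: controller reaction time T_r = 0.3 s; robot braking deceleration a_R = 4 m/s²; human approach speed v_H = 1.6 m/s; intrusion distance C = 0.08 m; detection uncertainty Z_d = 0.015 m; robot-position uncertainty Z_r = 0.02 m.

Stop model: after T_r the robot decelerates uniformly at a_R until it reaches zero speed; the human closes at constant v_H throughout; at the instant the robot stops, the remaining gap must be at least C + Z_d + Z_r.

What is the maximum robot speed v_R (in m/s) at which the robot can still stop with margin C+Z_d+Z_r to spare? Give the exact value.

at the boundary: (1/8)·v² + (7/10)·v + (-19/10) = 0
  disc = (7/10)² − 4·(1/8)·(-19/10) = 36/25 ; √disc = 6/5
  v_R = (−(7/10) + 6/5) / (2·(1/8)) = 2 m/s
check:
stop time T_s = 2/4 = 0.5000 s
robot in T_r: 2.0000·0.3000 = 0.6000 m
robot covers 2.0000·0.5000 − ½·4.0000·0.5000² = 0.5000 m while stopping
person approaches 1.6000·(0.3000+0.5000) = 1.2800 m
residual clearance needed = 0.0800+0.0150+0.0200 = 0.1150 m
sum ≈ 0.6000+0.5000+1.2800+0.1150 ≈ 2.4950 m = S ✓

v_R_max = 2 m/s = 2.0000 m/s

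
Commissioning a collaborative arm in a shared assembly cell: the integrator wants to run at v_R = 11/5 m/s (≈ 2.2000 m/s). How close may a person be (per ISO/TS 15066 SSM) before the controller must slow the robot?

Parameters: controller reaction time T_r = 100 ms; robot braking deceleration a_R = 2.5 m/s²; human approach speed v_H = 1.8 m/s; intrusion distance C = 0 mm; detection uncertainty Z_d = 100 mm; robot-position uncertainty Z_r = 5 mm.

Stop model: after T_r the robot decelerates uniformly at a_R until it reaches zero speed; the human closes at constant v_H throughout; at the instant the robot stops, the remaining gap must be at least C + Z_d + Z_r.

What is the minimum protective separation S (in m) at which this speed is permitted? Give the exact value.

S_min = 3057/1000 m = 3.0570 m

T_s = v_R/a_R = (11/5)/(5/2) = 0.8800 s
robot in T_r: 2.2000·0.1000 = 0.2200 m
robot covers 2.2000·0.8800 − ½·2.5000·0.8800² = 0.9680 m while stopping
person approaches 1.8000·(0.1000+0.8800) = 1.7640 m
margins: 0.0000+0.1000+0.0050 = 0.1050 m
S_min ≈ 0.2200+0.9680+1.7640+0.1050  ⇒  S_min = 3057/1000 m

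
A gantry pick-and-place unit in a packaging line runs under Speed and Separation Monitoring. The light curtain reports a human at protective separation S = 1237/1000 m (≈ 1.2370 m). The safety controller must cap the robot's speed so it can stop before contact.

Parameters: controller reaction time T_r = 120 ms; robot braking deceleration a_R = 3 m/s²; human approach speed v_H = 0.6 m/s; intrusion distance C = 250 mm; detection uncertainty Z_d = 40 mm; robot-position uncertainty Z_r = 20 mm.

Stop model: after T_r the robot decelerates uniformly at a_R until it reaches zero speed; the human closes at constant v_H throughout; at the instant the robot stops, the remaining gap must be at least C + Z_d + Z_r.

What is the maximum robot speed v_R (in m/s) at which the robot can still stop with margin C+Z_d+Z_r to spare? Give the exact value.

collect terms ⇒ (1/6)·v_R² + (8/25)·v_R + (-171/200) = 0
  disc = (8/25)² − 4·(1/6)·(-171/200) = 1681/2500 ; √disc = 41/50
  v_R = (−(8/25) + 41/50) / (2·(1/6)) = 3/2 m/s
check:
T_s = v_R/a_R = (3/2)/3 = 0.5000 s
robot covers v_R·T_r = 1.5000·0.1200 = 0.1800 m before braking
robot covers 1.5000·0.5000 − ½·3.0000·0.5000² = 0.3750 m while stopping
human closes 0.6000·0.6200 = 0.3720 m
C+Z_d+Z_r = 0.2500+0.0400+0.0200 = 0.3100 m
sum ≈ 0.1800+0.3750+0.3720+0.3100 ≈ 1.2370 m = S ✓

v_R_max = 3/2 m/s = 1.5000 m/s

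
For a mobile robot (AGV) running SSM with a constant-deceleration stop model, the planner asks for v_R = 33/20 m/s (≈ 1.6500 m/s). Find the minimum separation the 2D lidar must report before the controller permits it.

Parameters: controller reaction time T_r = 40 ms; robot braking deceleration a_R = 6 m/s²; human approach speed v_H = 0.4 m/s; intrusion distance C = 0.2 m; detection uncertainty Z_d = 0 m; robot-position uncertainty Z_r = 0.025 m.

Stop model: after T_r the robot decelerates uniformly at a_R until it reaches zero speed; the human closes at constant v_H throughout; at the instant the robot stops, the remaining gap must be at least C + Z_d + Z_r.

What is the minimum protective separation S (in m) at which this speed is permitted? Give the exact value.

S_min = 5151/8000 m = 0.6439 m

T_s = v_R/a_R = (33/20)/6 = 0.2750 s
reaction-phase robot travel = 1.6500·0.0400 = 0.0660 m
braking distance = 1.6500²/(2·6.0000) = 0.2269 m
human closes 0.4000·0.3150 = 0.1260 m
margins: 0.2000+0.0000+0.0250 = 0.2250 m
S_min ≈ 0.0660+0.2269+0.1260+0.2250  ⇒  S_min = 5151/8000 m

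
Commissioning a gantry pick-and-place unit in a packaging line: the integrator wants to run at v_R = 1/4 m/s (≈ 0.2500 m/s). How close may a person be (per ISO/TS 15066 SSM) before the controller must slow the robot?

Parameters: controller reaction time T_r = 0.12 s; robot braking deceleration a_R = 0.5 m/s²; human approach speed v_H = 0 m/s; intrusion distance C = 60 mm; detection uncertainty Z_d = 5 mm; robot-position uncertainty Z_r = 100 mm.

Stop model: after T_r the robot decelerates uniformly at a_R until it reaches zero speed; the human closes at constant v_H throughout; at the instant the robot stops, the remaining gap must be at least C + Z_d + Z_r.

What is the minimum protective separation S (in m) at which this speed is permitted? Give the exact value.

T_s = v_R/a_R = (1/4)/(1/2) = 0.5000 s
robot in T_r: 0.2500·0.1200 = 0.0300 m
braking distance = 0.2500²/(2·0.5000) = 0.0625 m
person approaches 0.0000·(0.1200+0.5000) = 0.0000 m
margins: 0.0600+0.0050+0.1000 = 0.1650 m
S_min ≈ 0.0300+0.0625+0.0000+0.1650  ⇒  S_min = 103/400 m

S_min = 103/400 m = 0.2575 m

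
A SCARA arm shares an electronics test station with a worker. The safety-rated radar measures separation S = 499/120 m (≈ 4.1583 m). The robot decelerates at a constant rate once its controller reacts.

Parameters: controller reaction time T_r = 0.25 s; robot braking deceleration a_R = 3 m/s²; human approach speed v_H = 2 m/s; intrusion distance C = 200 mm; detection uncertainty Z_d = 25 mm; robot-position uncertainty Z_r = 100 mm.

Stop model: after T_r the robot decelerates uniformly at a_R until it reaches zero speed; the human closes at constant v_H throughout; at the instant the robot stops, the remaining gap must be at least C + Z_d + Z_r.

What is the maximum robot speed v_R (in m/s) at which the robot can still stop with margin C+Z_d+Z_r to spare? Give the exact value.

v_R_max = 5/2 m/s = 2.5000 m/s

quadratic (1/6)·v² + (11/12)·v + (-10/3) = 0
  disc = (11/12)² − 4·(1/6)·(-10/3) = 49/16 ; √disc = 7/4
  v_R = (−(11/12) + 7/4) / (2·(1/6)) = 5/2 m/s
check:
T_s = v_R/a_R = (5/2)/3 = 0.8333 s
robot covers v_R·T_r = 2.5000·0.2500 = 0.6250 m before braking
braking distance = 2.5000²/(2·3.0000) = 1.0417 m
human over T_r+T_s: 2.0000·(0.2500+0.8333) = 2.1667 m
C+Z_d+Z_r = 0.2000+0.0250+0.1000 = 0.3250 m
sum ≈ 0.6250+1.0417+2.1667+0.3250 ≈ 4.1583 m = S ✓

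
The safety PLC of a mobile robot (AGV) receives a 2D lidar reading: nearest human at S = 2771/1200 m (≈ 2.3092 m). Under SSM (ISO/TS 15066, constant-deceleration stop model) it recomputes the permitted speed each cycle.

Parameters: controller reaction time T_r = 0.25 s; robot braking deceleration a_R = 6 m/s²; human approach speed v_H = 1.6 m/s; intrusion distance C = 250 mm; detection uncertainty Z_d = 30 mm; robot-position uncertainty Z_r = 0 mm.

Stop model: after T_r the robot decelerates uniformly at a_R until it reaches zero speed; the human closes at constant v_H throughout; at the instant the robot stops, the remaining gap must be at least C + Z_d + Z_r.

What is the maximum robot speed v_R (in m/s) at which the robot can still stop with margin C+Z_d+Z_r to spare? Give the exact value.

v_R_max = 23/10 m/s = 2.3000 m/s

at the boundary: (1/12)·v² + (31/60)·v + (-391/240) = 0
  disc = (31/60)² − 4·(1/12)·(-391/240) = 81/100 ; √disc = 9/10
  v_R = (−(31/60) + 9/10) / (2·(1/12)) = 23/10 m/s
check:
braking lasts T_s = (23/10)/6 = 0.3833 s
reaction-phase robot travel = 2.3000·0.2500 = 0.5750 m
braking distance = 2.3000²/(2·6.0000) = 0.4408 m
person approaches 1.6000·(0.2500+0.3833) = 1.0133 m
C+Z_d+Z_r = 0.2500+0.0300+0.0000 = 0.2800 m
sum ≈ 0.5750+0.4408+1.0133+0.2800 ≈ 2.3092 m = S ✓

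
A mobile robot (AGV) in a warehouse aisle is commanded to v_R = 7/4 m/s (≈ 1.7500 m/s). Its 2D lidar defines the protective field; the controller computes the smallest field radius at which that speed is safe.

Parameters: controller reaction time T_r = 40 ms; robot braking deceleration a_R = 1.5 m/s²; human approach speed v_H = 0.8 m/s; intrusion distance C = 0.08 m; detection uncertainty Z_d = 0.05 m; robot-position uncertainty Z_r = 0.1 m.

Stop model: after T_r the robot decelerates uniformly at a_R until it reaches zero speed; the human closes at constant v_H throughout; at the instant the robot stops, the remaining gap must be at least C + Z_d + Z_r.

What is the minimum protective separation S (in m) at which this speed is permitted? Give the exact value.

S_min = 13717/6000 m = 2.2862 m

T_s = v_R/a_R = (7/4)/(3/2) = 1.1667 s
robot in T_r: 1.7500·0.0400 = 0.0700 m
robot under decel: 1.7500²/(2·1.5000) = 1.0208 m
person approaches 0.8000·(0.0400+1.1667) = 0.9653 m
margins: 0.0800+0.0500+0.1000 = 0.2300 m
S_min ≈ 0.0700+1.0208+0.9653+0.2300  ⇒  S_min = 13717/6000 m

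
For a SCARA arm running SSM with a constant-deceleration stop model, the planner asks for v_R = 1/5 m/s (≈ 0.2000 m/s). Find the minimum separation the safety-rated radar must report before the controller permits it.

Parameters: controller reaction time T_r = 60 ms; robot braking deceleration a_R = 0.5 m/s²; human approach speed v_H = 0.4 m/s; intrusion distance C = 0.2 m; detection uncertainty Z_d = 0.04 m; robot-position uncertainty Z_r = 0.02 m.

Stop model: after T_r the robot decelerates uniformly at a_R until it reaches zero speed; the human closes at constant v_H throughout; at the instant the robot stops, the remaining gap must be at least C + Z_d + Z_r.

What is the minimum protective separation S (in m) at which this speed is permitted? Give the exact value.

S_min = 62/125 m = 0.4960 m

braking lasts T_s = (1/5)/(1/2) = 0.4000 s
robot covers v_R·T_r = 0.2000·0.0600 = 0.0120 m before braking
robot under decel: 0.2000²/(2·0.5000) = 0.0400 m
human closes 0.4000·0.4600 = 0.1840 m
C+Z_d+Z_r = 0.2000+0.0400+0.0200 = 0.2600 m
S_min ≈ 0.0120+0.0400+0.1840+0.2600  ⇒  S_min = 62/125 m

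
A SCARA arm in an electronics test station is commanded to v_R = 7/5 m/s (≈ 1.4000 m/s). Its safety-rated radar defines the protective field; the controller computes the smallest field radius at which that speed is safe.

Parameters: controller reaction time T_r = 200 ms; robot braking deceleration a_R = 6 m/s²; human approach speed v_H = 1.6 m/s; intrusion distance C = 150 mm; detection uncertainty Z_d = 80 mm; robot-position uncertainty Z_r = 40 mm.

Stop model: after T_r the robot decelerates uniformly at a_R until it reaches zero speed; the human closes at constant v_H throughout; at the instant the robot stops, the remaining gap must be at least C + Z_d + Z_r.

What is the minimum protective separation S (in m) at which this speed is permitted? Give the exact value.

stop time T_s = (7/5)/6 = 0.2333 s
robot covers v_R·T_r = 1.4000·0.2000 = 0.2800 m before braking
robot covers 1.4000·0.2333 − ½·6.0000·0.2333² = 0.1633 m while stopping
human closes 1.6000·0.4333 = 0.6933 m
C+Z_d+Z_r = 0.1500+0.0800+0.0400 = 0.2700 m
S_min ≈ 0.2800+0.1633+0.6933+0.2700  ⇒  S_min = 211/150 m

S_min = 211/150 m = 1.4067 m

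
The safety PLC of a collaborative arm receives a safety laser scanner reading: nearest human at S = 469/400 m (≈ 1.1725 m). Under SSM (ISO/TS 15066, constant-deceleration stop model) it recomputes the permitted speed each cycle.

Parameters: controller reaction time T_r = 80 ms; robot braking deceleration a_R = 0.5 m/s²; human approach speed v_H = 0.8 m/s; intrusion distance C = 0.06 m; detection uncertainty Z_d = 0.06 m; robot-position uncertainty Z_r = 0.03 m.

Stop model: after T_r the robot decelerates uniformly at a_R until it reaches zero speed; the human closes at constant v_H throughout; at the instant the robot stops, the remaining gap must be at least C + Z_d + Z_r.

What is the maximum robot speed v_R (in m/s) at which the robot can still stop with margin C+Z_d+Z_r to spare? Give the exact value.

v_R_max = 9/20 m/s = 0.4500 m/s

quadratic (1)·v² + (42/25)·v + (-1917/2000) = 0
  disc = (42/25)² − 4·(1)·(-1917/2000) = 16641/2500 ; √disc = 129/50
  v_R = (−(42/25) + 129/50) / (2·(1)) = 9/20 m/s
check:
T_s = v_R/a_R = (9/20)/(1/2) = 0.9000 s
reaction-phase robot travel = 0.4500·0.0800 = 0.0360 m
robot under decel: 0.4500²/(2·0.5000) = 0.2025 m
human over T_r+T_s: 0.8000·(0.0800+0.9000) = 0.7840 m
margins: 0.0600+0.0600+0.0300 = 0.1500 m
sum ≈ 0.0360+0.2025+0.7840+0.1500 ≈ 1.1725 m = S ✓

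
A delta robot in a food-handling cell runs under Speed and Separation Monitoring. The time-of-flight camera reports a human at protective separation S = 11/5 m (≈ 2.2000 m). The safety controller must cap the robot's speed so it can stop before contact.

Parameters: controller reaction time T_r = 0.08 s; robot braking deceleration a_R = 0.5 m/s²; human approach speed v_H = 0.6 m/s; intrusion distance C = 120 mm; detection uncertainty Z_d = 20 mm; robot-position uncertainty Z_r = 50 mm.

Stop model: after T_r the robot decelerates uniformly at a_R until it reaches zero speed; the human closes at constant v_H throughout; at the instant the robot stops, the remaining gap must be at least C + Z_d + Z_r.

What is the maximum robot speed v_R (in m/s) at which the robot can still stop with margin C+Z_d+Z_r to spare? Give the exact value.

v_R_max = 9/10 m/s = 0.9000 m/s

quadratic (1)·v² + (32/25)·v + (-981/500) = 0
  disc = (32/25)² − 4·(1)·(-981/500) = 5929/625 ; √disc = 77/25
  v_R = (−(32/25) + 77/25) / (2·(1)) = 9/10 m/s
check:
stop time T_s = (9/10)/(1/2) = 1.8000 s
robot in T_r: 0.9000·0.0800 = 0.0720 m
robot under decel: 0.9000²/(2·0.5000) = 0.8100 m
human over T_r+T_s: 0.6000·(0.0800+1.8000) = 1.1280 m
margins: 0.1200+0.0200+0.0500 = 0.1900 m
sum ≈ 0.0720+0.8100+1.1280+0.1900 ≈ 2.2000 m = S ✓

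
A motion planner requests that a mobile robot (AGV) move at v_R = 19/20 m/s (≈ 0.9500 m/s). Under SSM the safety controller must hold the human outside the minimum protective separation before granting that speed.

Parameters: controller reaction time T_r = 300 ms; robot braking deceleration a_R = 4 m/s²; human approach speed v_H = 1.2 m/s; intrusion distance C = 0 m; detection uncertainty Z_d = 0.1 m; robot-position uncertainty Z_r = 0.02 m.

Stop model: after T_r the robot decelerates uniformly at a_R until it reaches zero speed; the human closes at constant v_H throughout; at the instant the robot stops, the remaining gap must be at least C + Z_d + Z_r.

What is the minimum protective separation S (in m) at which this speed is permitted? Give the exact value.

S_min = 3721/3200 m = 1.1628 m

stop time T_s = (19/20)/4 = 0.2375 s
robot in T_r: 0.9500·0.3000 = 0.2850 m
braking distance = 0.9500²/(2·4.0000) = 0.1128 m
person approaches 1.2000·(0.3000+0.2375) = 0.6450 m
residual clearance needed = 0.0000+0.1000+0.0200 = 0.1200 m
S_min ≈ 0.2850+0.1128+0.6450+0.1200  ⇒  S_min = 3721/3200 m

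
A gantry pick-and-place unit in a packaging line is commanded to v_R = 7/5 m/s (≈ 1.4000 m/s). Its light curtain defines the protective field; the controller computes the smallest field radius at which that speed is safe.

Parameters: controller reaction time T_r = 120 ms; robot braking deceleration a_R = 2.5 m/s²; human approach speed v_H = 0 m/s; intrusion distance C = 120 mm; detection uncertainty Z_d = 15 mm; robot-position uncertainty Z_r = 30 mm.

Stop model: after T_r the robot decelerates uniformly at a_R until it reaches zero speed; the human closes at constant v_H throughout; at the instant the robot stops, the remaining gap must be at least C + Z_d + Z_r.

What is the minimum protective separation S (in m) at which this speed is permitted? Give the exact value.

S_min = 29/40 m = 0.7250 m

braking lasts T_s = (7/5)/(5/2) = 0.5600 s
robot in T_r: 1.4000·0.1200 = 0.1680 m
braking distance = 1.4000²/(2·2.5000) = 0.3920 m
human closes 0.0000·0.6800 = 0.0000 m
margins: 0.1200+0.0150+0.0300 = 0.1650 m
S_min ≈ 0.1680+0.3920+0.0000+0.1650  ⇒  S_min = 29/40 m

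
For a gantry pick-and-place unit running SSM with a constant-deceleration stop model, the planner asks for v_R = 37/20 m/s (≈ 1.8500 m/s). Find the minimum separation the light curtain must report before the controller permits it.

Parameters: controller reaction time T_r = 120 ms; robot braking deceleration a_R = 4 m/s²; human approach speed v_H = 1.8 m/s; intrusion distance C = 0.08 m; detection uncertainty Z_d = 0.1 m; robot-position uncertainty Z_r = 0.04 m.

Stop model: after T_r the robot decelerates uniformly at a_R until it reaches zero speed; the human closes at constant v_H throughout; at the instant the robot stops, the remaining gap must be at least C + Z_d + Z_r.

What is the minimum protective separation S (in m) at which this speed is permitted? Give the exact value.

S_min = 30693/16000 m = 1.9183 m

T_s = v_R/a_R = (37/20)/4 = 0.4625 s
reaction-phase robot travel = 1.8500·0.1200 = 0.2220 m
robot covers 1.8500·0.4625 − ½·4.0000·0.4625² = 0.4278 m while stopping
human over T_r+T_s: 1.8000·(0.1200+0.4625) = 1.0485 m
C+Z_d+Z_r = 0.0800+0.1000+0.0400 = 0.2200 m
S_min ≈ 0.2220+0.4278+1.0485+0.2200  ⇒  S_min = 30693/16000 m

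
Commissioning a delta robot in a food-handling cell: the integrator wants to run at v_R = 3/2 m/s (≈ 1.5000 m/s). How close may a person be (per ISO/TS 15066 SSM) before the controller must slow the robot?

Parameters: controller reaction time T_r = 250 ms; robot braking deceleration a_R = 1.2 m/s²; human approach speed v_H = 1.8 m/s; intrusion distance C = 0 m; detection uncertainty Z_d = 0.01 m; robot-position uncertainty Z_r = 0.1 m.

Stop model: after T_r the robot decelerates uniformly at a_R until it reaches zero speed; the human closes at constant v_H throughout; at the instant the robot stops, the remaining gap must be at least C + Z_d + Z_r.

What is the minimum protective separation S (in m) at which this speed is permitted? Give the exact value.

S_min = 1649/400 m = 4.1225 m

T_s = v_R/a_R = (3/2)/(6/5) = 1.2500 s
robot in T_r: 1.5000·0.2500 = 0.3750 m
robot under decel: 1.5000²/(2·1.2000) = 0.9375 m
human closes 1.8000·1.5000 = 2.7000 m
margins: 0.0000+0.0100+0.1000 = 0.1100 m
S_min ≈ 0.3750+0.9375+2.7000+0.1100  ⇒  S_min = 1649/400 m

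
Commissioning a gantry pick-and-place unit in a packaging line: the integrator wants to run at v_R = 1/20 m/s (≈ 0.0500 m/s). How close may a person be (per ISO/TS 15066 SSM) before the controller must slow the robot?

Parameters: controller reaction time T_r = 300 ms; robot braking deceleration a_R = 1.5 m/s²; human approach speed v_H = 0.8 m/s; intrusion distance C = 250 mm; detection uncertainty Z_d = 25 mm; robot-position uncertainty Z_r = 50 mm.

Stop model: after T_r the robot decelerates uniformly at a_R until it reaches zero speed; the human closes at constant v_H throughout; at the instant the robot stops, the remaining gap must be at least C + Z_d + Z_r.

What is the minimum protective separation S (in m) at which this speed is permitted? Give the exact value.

S_min = 243/400 m = 0.6075 m

braking lasts T_s = (1/20)/(3/2) = 0.0333 s
reaction-phase robot travel = 0.0500·0.3000 = 0.0150 m
robot under decel: 0.0500²/(2·1.5000) = 0.0008 m
person approaches 0.8000·(0.3000+0.0333) = 0.2667 m
margins: 0.2500+0.0250+0.0500 = 0.3250 m
S_min ≈ 0.0150+0.0008+0.2667+0.3250  ⇒  S_min = 243/400 m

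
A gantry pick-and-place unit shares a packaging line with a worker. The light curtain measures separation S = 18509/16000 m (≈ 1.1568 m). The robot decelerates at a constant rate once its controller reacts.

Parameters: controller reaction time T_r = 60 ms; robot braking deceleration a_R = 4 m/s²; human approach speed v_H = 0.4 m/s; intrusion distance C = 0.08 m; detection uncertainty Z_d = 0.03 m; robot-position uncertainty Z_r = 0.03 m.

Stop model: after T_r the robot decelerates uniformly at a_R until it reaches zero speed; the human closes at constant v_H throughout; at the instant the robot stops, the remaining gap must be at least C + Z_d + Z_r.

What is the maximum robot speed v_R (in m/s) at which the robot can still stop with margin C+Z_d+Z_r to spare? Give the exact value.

at the boundary: (1/8)·v² + (4/25)·v + (-3177/3200) = 0
  disc = (4/25)² − 4·(1/8)·(-3177/3200) = 83521/160000 ; √disc = 289/400
  v_R = (−(4/25) + 289/400) / (2·(1/8)) = 9/4 m/s
check:
T_s = v_R/a_R = (9/4)/4 = 0.5625 s
reaction-phase robot travel = 2.2500·0.0600 = 0.1350 m
robot covers 2.2500·0.5625 − ½·4.0000·0.5625² = 0.6328 m while stopping
human closes 0.4000·0.6225 = 0.2490 m
C+Z_d+Z_r = 0.0800+0.0300+0.0300 = 0.1400 m
sum ≈ 0.1350+0.6328+0.2490+0.1400 ≈ 1.1568 m = S ✓

v_R_max = 9/4 m/s = 2.2500 m/s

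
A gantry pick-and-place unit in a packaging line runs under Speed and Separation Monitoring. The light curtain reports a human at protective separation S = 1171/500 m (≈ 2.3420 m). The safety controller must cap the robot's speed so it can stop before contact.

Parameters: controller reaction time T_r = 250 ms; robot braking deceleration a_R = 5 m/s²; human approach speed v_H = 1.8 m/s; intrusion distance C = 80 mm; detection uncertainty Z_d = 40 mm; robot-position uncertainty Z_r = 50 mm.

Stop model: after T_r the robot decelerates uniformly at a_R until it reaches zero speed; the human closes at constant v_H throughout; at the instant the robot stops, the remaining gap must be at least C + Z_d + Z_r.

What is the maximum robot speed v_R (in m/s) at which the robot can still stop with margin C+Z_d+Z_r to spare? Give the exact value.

at the boundary: (1/10)·v² + (61/100)·v + (-861/500) = 0
  disc = (61/100)² − 4·(1/10)·(-861/500) = 10609/10000 ; √disc = 103/100
  v_R = (−(61/100) + 103/100) / (2·(1/10)) = 21/10 m/s
check:
braking lasts T_s = (21/10)/5 = 0.4200 s
robot in T_r: 2.1000·0.2500 = 0.5250 m
robot covers 2.1000·0.4200 − ½·5.0000·0.4200² = 0.4410 m while stopping
human over T_r+T_s: 1.8000·(0.2500+0.4200) = 1.2060 m
C+Z_d+Z_r = 0.0800+0.0400+0.0500 = 0.1700 m
sum ≈ 0.5250+0.4410+1.2060+0.1700 ≈ 2.3420 m = S ✓

v_R_max = 21/10 m/s = 2.1000 m/s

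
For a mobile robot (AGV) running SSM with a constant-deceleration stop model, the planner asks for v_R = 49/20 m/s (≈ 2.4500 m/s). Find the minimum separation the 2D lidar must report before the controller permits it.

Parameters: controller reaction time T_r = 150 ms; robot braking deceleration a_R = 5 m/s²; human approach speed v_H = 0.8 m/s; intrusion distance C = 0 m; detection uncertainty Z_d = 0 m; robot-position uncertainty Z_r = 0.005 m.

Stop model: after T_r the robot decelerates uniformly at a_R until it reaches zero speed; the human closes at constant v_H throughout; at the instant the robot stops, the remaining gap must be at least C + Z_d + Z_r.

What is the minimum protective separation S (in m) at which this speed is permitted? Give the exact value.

stop time T_s = (49/20)/5 = 0.4900 s
robot covers v_R·T_r = 2.4500·0.1500 = 0.3675 m before braking
robot under decel: 2.4500²/(2·5.0000) = 0.6002 m
human closes 0.8000·0.6400 = 0.5120 m
C+Z_d+Z_r = 0.0000+0.0000+0.0050 = 0.0050 m
S_min ≈ 0.3675+0.6002+0.5120+0.0050  ⇒  S_min = 5939/4000 m

S_min = 5939/4000 m = 1.4848 m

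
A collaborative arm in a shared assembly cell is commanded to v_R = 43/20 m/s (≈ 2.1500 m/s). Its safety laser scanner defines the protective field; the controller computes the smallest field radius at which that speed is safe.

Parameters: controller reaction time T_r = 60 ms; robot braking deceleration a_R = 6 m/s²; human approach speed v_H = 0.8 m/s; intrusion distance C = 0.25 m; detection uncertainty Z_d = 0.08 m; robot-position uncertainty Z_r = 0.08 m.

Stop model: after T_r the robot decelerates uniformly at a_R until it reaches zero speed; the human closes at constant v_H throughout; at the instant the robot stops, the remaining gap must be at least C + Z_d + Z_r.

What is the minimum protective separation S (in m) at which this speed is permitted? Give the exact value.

stop time T_s = (43/20)/6 = 0.3583 s
robot covers v_R·T_r = 2.1500·0.0600 = 0.1290 m before braking
braking distance = 2.1500²/(2·6.0000) = 0.3852 m
human over T_r+T_s: 0.8000·(0.0600+0.3583) = 0.3347 m
margins: 0.2500+0.0800+0.0800 = 0.4100 m
S_min ≈ 0.1290+0.3852+0.3347+0.4100  ⇒  S_min = 10071/8000 m

S_min = 10071/8000 m = 1.2589 m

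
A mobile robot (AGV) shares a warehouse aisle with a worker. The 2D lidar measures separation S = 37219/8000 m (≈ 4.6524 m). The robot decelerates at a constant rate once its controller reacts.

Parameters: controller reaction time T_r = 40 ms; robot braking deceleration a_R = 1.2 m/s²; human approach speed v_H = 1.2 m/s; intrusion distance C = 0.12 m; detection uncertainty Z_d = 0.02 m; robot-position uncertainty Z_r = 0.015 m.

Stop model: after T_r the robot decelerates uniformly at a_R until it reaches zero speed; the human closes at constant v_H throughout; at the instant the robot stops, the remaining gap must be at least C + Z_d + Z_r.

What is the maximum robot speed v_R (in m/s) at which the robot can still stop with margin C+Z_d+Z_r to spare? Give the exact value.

v_R_max = 9/4 m/s = 2.2500 m/s

collect terms ⇒ (5/12)·v_R² + (26/25)·v_R + (-7119/1600) = 0
  disc = (26/25)² − 4·(5/12)·(-7119/1600) = 339889/40000 ; √disc = 583/200
  v_R = (−(26/25) + 583/200) / (2·(5/12)) = 9/4 m/s
check:
T_s = v_R/a_R = (9/4)/(6/5) = 1.8750 s
reaction-phase robot travel = 2.2500·0.0400 = 0.0900 m
robot under decel: 2.2500²/(2·1.2000) = 2.1094 m
human closes 1.2000·1.9150 = 2.2980 m
margins: 0.1200+0.0200+0.0150 = 0.1550 m
sum ≈ 0.0900+2.1094+2.2980+0.1550 ≈ 4.6524 m = S ✓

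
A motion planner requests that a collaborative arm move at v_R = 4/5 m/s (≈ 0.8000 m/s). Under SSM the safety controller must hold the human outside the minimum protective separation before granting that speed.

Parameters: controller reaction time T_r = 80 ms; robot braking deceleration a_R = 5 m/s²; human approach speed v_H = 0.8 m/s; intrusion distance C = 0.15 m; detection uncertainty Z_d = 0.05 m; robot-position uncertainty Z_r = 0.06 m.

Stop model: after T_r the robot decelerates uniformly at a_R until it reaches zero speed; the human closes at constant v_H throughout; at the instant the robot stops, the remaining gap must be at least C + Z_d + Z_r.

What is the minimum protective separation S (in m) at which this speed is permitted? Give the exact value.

braking lasts T_s = (4/5)/5 = 0.1600 s
robot in T_r: 0.8000·0.0800 = 0.0640 m
braking distance = 0.8000²/(2·5.0000) = 0.0640 m
human closes 0.8000·0.2400 = 0.1920 m
C+Z_d+Z_r = 0.1500+0.0500+0.0600 = 0.2600 m
S_min ≈ 0.0640+0.0640+0.1920+0.2600  ⇒  S_min = 29/50 m

S_min = 29/50 m = 0.5800 m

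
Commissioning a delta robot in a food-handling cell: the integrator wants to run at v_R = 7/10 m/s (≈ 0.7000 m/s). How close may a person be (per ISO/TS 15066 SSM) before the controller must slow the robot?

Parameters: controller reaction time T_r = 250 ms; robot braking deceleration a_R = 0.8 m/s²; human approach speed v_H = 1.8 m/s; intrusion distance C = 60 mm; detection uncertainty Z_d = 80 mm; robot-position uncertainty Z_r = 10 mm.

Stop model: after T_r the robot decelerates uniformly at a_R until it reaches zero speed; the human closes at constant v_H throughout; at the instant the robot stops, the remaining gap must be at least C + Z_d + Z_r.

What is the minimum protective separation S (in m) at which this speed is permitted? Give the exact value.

stop time T_s = (7/10)/(4/5) = 0.8750 s
robot covers v_R·T_r = 0.7000·0.2500 = 0.1750 m before braking
robot under decel: 0.7000²/(2·0.8000) = 0.3063 m
human closes 1.8000·1.1250 = 2.0250 m
margins: 0.0600+0.0800+0.0100 = 0.1500 m
S_min ≈ 0.1750+0.3063+2.0250+0.1500  ⇒  S_min = 85/32 m

S_min = 85/32 m = 2.6562 m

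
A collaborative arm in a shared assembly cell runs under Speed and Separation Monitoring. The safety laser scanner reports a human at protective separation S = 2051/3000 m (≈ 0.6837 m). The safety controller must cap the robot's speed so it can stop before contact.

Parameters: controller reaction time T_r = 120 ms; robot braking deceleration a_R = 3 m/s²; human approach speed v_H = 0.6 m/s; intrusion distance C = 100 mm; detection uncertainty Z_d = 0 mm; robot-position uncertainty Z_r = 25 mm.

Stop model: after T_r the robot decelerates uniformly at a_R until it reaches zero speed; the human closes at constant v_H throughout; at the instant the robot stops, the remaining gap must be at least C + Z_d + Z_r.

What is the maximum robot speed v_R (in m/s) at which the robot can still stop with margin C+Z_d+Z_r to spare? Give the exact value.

v_R_max = 1 m/s = 1.0000 m/s

at the boundary: (1/6)·v² + (8/25)·v + (-73/150) = 0
  disc = (8/25)² − 4·(1/6)·(-73/150) = 2401/5625 ; √disc = 49/75
  v_R = (−(8/25) + 49/75) / (2·(1/6)) = 1 m/s
check:
T_s = v_R/a_R = 1/3 = 0.3333 s
reaction-phase robot travel = 1.0000·0.1200 = 0.1200 m
robot covers 1.0000·0.3333 − ½·3.0000·0.3333² = 0.1667 m while stopping
human closes 0.6000·0.4533 = 0.2720 m
margins: 0.1000+0.0000+0.0250 = 0.1250 m
sum ≈ 0.1200+0.1667+0.2720+0.1250 ≈ 0.6837 m = S ✓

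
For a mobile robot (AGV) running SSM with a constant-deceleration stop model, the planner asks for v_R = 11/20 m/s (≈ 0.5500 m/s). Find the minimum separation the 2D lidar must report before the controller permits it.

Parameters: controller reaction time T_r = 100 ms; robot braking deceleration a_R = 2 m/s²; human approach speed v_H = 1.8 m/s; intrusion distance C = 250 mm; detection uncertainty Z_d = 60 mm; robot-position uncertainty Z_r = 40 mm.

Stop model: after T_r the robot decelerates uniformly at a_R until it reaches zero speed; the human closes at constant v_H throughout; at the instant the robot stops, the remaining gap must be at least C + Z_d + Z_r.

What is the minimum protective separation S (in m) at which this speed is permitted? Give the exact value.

T_s = v_R/a_R = (11/20)/2 = 0.2750 s
robot in T_r: 0.5500·0.1000 = 0.0550 m
robot under decel: 0.5500²/(2·2.0000) = 0.0756 m
human closes 1.8000·0.3750 = 0.6750 m
C+Z_d+Z_r = 0.2500+0.0600+0.0400 = 0.3500 m
S_min ≈ 0.0550+0.0756+0.6750+0.3500  ⇒  S_min = 1849/1600 m

S_min = 1849/1600 m = 1.1556 m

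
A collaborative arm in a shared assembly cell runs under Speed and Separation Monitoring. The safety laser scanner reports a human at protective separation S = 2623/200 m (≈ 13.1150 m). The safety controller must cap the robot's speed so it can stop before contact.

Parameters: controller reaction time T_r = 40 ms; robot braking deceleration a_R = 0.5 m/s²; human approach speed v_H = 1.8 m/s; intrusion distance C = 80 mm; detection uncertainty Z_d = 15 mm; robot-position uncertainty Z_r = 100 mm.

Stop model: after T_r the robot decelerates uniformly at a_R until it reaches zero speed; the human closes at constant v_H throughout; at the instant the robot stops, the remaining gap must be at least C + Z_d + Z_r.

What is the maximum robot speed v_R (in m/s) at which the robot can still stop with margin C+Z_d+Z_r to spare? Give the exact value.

collect terms ⇒ (1)·v_R² + (91/25)·v_R + (-1606/125) = 0
  disc = (91/25)² − 4·(1)·(-1606/125) = 40401/625 ; √disc = 201/25
  v_R = (−(91/25) + 201/25) / (2·(1)) = 11/5 m/s
check:
stop time T_s = (11/5)/(1/2) = 4.4000 s
robot in T_r: 2.2000·0.0400 = 0.0880 m
robot covers 2.2000·4.4000 − ½·0.5000·4.4000² = 4.8400 m while stopping
human over T_r+T_s: 1.8000·(0.0400+4.4000) = 7.9920 m
margins: 0.0800+0.0150+0.1000 = 0.1950 m
sum ≈ 0.0880+4.8400+7.9920+0.1950 ≈ 13.1150 m = S ✓

v_R_max = 11/5 m/s = 2.2000 m/s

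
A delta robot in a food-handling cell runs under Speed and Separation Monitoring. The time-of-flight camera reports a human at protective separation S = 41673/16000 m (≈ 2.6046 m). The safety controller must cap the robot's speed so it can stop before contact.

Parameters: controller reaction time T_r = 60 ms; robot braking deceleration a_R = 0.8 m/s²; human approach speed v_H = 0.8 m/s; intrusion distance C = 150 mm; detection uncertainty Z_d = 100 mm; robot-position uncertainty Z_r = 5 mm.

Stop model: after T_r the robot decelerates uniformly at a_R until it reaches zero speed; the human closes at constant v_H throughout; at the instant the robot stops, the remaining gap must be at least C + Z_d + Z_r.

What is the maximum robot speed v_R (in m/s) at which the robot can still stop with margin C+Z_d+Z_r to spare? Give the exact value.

at the boundary: (5/8)·v² + (53/50)·v + (-1473/640) = 0
  disc = (53/50)² − 4·(5/8)·(-1473/640) = 1100401/160000 ; √disc = 1049/400
  v_R = (−(53/50) + 1049/400) / (2·(5/8)) = 5/4 m/s
check:
stop time T_s = (5/4)/(4/5) = 1.5625 s
robot covers v_R·T_r = 1.2500·0.0600 = 0.0750 m before braking
robot covers 1.2500·1.5625 − ½·0.8000·1.5625² = 0.9766 m while stopping
person approaches 0.8000·(0.0600+1.5625) = 1.2980 m
residual clearance needed = 0.1500+0.1000+0.0050 = 0.2550 m
sum ≈ 0.0750+0.9766+1.2980+0.2550 ≈ 2.6046 m = S ✓

v_R_max = 5/4 m/s = 1.2500 m/s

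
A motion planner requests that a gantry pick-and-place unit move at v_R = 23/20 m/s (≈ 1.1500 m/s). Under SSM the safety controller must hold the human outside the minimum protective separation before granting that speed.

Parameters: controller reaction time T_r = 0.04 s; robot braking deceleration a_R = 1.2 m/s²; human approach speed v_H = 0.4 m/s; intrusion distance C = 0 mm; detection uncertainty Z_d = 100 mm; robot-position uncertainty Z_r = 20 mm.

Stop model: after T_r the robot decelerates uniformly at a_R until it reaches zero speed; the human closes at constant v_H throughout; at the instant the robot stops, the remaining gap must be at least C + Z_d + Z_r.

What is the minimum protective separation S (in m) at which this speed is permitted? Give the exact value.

braking lasts T_s = (23/20)/(6/5) = 0.9583 s
reaction-phase robot travel = 1.1500·0.0400 = 0.0460 m
braking distance = 1.1500²/(2·1.2000) = 0.5510 m
person approaches 0.4000·(0.0400+0.9583) = 0.3993 m
C+Z_d+Z_r = 0.0000+0.1000+0.0200 = 0.1200 m
S_min ≈ 0.0460+0.5510+0.3993+0.1200  ⇒  S_min = 8931/8000 m

S_min = 8931/8000 m = 1.1164 m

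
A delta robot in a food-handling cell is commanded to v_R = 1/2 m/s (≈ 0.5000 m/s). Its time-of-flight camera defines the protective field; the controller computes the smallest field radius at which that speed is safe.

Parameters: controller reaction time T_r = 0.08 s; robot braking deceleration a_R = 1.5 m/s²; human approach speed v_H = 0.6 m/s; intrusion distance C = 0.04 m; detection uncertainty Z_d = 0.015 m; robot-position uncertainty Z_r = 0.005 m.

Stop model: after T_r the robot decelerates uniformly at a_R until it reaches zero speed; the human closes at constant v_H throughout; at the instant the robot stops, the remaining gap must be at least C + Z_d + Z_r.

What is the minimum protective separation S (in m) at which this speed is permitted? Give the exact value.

T_s = v_R/a_R = (1/2)/(3/2) = 0.3333 s
reaction-phase robot travel = 0.5000·0.0800 = 0.0400 m
braking distance = 0.5000²/(2·1.5000) = 0.0833 m
human over T_r+T_s: 0.6000·(0.0800+0.3333) = 0.2480 m
margins: 0.0400+0.0150+0.0050 = 0.0600 m
S_min ≈ 0.0400+0.0833+0.2480+0.0600  ⇒  S_min = 647/1500 m

S_min = 647/1500 m = 0.4313 m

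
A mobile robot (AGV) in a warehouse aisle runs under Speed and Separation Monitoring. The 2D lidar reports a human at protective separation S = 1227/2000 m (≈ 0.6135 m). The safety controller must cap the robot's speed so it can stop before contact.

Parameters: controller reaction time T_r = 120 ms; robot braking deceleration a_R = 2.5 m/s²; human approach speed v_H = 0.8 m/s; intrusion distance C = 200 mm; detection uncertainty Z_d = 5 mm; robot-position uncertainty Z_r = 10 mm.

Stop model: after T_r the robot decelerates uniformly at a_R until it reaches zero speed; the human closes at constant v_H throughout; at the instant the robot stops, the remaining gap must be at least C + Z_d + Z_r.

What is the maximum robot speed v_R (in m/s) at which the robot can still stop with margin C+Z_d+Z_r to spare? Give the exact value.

at the boundary: (1/5)·v² + (11/25)·v + (-121/400) = 0
  disc = (11/25)² − 4·(1/5)·(-121/400) = 1089/2500 ; √disc = 33/50
  v_R = (−(11/25) + 33/50) / (2·(1/5)) = 11/20 m/s
check:
stop time T_s = (11/20)/(5/2) = 0.2200 s
reaction-phase robot travel = 0.5500·0.1200 = 0.0660 m
robot under decel: 0.5500²/(2·2.5000) = 0.0605 m
human over T_r+T_s: 0.8000·(0.1200+0.2200) = 0.2720 m
residual clearance needed = 0.2000+0.0050+0.0100 = 0.2150 m
sum ≈ 0.0660+0.0605+0.2720+0.2150 ≈ 0.6135 m = S ✓

v_R_max = 11/20 m/s = 0.5500 m/s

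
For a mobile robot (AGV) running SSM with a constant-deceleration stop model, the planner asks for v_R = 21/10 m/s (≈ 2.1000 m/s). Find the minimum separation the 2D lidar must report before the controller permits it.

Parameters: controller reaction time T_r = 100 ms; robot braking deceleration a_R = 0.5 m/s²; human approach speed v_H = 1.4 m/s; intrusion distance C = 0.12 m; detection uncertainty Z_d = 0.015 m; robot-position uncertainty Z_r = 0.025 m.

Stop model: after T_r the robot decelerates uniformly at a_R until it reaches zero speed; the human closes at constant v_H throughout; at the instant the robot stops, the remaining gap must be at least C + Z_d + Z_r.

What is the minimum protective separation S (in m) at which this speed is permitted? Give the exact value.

S_min = 54/5 m = 10.8000 m

stop time T_s = (21/10)/(1/2) = 4.2000 s
robot in T_r: 2.1000·0.1000 = 0.2100 m
robot under decel: 2.1000²/(2·0.5000) = 4.4100 m
person approaches 1.4000·(0.1000+4.2000) = 6.0200 m
margins: 0.1200+0.0150+0.0250 = 0.1600 m
S_min ≈ 0.2100+4.4100+6.0200+0.1600  ⇒  S_min = 54/5 m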